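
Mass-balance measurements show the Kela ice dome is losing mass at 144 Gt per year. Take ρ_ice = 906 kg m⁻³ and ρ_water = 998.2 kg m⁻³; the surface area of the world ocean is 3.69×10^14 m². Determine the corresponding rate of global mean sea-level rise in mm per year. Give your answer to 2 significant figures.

ρ_w = 998.2 kg m⁻³. Annual water volume added = 144 Gt / ρ_w = 1.440×10^14 kg / 998.2 kg m⁻³ = 1.443×10^11 m³.
Δh per year = 1.443×10^11 / 3.69×10^14 = 3.91×10^-4 m = 0.39 mm.

≈ 0.39 mm/yr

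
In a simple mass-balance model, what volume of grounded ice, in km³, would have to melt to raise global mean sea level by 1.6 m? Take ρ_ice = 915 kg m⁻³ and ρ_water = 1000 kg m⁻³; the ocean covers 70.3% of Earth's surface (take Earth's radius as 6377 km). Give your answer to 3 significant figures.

Required water volume = Δh × A = 1.6 m × 3.59×10^14 m² = 5.748×10^14 m³ = 5.748×10^5 km³.
Ice volume = water volume × ρ_w/ρ_ice = 5.748×10^5 × 1000/915 = 6.28×10^5 km³.

≈ 6.28×10^5 km³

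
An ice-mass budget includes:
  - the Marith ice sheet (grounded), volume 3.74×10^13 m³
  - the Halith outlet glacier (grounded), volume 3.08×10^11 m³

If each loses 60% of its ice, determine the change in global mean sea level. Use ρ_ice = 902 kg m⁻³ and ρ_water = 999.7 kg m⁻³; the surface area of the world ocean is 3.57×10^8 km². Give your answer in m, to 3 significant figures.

≈ 0.0572 m

Marith: 0.6 × 3.74×10^13 m³ × (902/999.7) = 2.025×10^13 m³ of water.
Halith: 0.6 × 3.08×10^11 m³ × (902/999.7) = 1.667×10^11 m³ of water.
Total added water ≈ 2.041×10^13 m³ over 3.57×10^14 m² → Δh = 0.0572 m.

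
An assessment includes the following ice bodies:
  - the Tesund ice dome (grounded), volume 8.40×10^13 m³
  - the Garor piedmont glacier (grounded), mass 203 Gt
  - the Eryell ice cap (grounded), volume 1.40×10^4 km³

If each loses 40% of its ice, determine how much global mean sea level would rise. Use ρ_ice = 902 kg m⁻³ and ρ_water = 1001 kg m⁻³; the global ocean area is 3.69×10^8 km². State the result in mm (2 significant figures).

≈ 96 mm

Tesund: 0.4 × 8.40×10^13 m³ × (902/1001) = 3.028×10^13 m³ of water.
Garor: 0.4 × 203 Gt = 8.120×10^13 kg; dividing by ρ_w = 1001 kg m⁻³ gives 8.112×10^10 m³ of water.
Eryell: 0.4 × 1.40×10^4 km³ × (902/1001) = 5046 km³ of water.
Total added water ≈ 3.540×10^13 m³ over 3.69×10^14 m² → Δh = 0.0959 m = 96 mm.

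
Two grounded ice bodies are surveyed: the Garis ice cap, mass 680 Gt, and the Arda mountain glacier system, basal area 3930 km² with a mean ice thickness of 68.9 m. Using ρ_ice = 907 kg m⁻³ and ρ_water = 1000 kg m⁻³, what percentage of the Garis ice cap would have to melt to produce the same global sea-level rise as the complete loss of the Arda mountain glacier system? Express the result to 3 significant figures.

Equal sea-level rise means equal mass of meltwater, i.e. equal mass of ice lost.
Ice mass of Arda: 2.456×10^14 kg; ice mass of Garis: 6.800×10^14 kg.
Fraction required = 2.456×10^14 / 6.800×10^14 = 0.361 → 36.1 %.

≈ 36.1 %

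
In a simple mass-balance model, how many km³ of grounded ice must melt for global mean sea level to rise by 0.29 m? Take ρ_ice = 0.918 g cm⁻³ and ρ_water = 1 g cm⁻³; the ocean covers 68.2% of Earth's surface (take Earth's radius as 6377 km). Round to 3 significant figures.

≈ 1.10×10^5 km³

Required water volume = Δh × A = 0.29 m × 3.49×10^14 m² = 1.011×10^14 m³ = 1.011×10^5 km³.
Ice volume = water volume × ρ_w/ρ_ice = 1.011×10^5 × 1000/918 = 1.10×10^5 km³.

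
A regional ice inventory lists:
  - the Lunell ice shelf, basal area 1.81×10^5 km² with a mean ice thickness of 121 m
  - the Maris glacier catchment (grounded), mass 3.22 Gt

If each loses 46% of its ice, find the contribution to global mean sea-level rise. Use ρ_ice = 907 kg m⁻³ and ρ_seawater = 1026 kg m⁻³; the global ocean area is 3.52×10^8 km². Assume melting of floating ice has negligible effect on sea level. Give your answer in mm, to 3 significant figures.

The Lunell ice shelf is floating and already displaces its own weight of water, so its melt adds essentially nothing to sea level.
Maris: 0.46 × 3.22 Gt = 1.481×10^12 kg; dividing by ρ_w = 1026 kg m⁻³ gives 1.444×10^9 m³ of water.
Total added water ≈ 1.444×10^9 m³ over 3.52×10^14 m² → Δh = 4.10×10^-6 m = 4.10×10^-3 mm.

≈ 4.10×10^-3 mm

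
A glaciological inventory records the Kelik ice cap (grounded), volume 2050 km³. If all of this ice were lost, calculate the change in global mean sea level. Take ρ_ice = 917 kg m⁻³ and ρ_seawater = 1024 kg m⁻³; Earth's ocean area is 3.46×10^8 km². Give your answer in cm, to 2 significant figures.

≈ 0.53 cm

Kelik: 2050 km³ × (917/1024) = 1836 km³ of water.
Spread over 3.46×10^14 m² of ocean, Δh = 1.836×10^12 / 3.46×10^14 = 5.31×10^-3 m = 0.53 cm.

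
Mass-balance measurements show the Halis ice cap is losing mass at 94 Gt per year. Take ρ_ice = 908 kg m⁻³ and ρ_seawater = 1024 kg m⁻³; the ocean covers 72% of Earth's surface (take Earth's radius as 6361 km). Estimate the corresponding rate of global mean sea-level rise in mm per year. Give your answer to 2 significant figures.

≈ 0.25 mm/yr

ρ_w = 1024 kg m⁻³. Annual water volume added = 94 Gt / ρ_w = 9.400×10^13 kg / 1024 kg m⁻³ = 9.180×10^10 m³.
Δh per year = 9.180×10^10 / 3.66×10^14 = 2.51×10^-4 m = 0.25 mm.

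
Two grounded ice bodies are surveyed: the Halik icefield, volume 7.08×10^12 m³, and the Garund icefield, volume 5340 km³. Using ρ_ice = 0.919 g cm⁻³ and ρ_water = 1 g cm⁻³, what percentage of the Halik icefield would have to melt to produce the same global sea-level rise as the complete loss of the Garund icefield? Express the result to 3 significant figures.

≈ 75.4 %

Equal sea-level rise means equal mass of meltwater, i.e. equal mass of ice lost.
Ice mass of Garund: 4.907×10^15 kg; ice mass of Halik: 6.507×10^15 kg.
Fraction required = 4.907×10^15 / 6.507×10^15 = 0.754 → 75.4 %.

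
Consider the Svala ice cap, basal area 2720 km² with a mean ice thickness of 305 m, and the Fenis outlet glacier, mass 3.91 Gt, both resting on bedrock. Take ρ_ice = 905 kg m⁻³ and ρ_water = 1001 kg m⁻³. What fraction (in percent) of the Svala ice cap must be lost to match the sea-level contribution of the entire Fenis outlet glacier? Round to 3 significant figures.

Equal sea-level rise means equal mass of meltwater, i.e. equal mass of ice lost.
Ice mass of Fenis: 3.910×10^12 kg; ice mass of Svala: 7.508×10^14 kg.
Fraction required = 3.910×10^12 / 7.508×10^14 = 5.21×10^-3 → 0.521 %.

≈ 0.521 %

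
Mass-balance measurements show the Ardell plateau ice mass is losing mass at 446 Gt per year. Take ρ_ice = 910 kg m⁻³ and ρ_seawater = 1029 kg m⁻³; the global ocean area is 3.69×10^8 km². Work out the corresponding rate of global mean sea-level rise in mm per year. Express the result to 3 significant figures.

≈ 1.17 mm/yr

ρ_w = 1029 kg m⁻³. Annual water volume added = 446 Gt / ρ_w = 4.460×10^14 kg / 1029 kg m⁻³ = 4.334×10^11 m³.
Δh per year = 4.334×10^11 / 3.69×10^14 = 1.17×10^-3 m = 1.17 mm.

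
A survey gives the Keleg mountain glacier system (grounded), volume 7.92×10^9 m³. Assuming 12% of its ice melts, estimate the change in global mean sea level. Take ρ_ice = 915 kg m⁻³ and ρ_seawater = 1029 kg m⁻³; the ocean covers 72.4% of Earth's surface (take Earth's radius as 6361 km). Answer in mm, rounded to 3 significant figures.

Keleg: 0.12 × 7.92×10^9 m³ × (915/1029) = 8.451×10^8 m³ of water.
Spread over 3.68×10^14 m² of ocean, Δh = 8.451×10^8 / 3.68×10^14 = 2.30×10^-6 m = 2.30×10^-3 mm.

≈ 2.30×10^-3 mm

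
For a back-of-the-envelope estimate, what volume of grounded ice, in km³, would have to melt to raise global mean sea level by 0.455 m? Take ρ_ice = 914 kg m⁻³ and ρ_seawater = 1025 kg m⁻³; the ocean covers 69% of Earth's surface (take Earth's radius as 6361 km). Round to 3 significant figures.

Required water volume = Δh × A = 0.455 m × 3.51×10^14 m² = 1.596×10^14 m³ = 1.596×10^5 km³.
Ice volume = water volume × ρ_w/ρ_ice = 1.596×10^5 × 1025/914 = 1.79×10^5 km³.

≈ 1.79×10^5 km³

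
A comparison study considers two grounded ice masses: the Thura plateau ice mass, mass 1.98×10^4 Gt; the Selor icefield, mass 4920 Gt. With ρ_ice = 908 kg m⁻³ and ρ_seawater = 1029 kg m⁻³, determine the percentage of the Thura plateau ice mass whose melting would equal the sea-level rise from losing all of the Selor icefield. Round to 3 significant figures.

≈ 24.8 %

Equal sea-level rise means equal mass of meltwater, i.e. equal mass of ice lost.
Ice mass of Selor: 4.920×10^15 kg; ice mass of Thura: 1.980×10^16 kg.
Fraction required = 4.920×10^15 / 1.980×10^16 = 0.248 → 24.8 %.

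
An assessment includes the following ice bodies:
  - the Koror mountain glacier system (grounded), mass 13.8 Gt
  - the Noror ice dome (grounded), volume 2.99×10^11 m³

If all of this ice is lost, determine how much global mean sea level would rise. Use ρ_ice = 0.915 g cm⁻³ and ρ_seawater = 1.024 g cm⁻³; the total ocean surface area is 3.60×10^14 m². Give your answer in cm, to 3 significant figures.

Koror: 13.8 Gt = 1.380×10^13 kg; dividing by ρ_w = 1.024 g cm⁻³ = 1024 kg m⁻³ gives 1.348×10^10 m³ of water.
Noror: 2.99×10^11 m³ × (915/1024) = 2.672×10^11 m³ of water.
Total added water ≈ 2.806×10^11 m³ over 3.60×10^14 m² → Δh = 7.80×10^-4 m = 0.0780 cm.

≈ 0.0780 cm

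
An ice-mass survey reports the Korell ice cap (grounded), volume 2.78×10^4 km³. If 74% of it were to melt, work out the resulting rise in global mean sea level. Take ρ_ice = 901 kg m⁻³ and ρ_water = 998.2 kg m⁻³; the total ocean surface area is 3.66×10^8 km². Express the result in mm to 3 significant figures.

≈ 50.7 mm

Korell: 0.74 × 2.78×10^4 km³ × (901/998.2) = 1.857×10^4 km³ of water.
Spread over 3.66×10^14 m² of ocean, Δh = 1.857×10^13 / 3.66×10^14 = 0.0507 m = 50.7 mm.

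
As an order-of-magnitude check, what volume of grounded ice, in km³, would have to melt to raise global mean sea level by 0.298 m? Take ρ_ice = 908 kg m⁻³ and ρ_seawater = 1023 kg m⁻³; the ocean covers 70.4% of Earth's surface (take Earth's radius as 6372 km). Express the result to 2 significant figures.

Required water volume = Δh × A = 0.298 m × 3.59×10^14 m² = 1.070×10^14 m³ = 1.070×10^5 km³.
Ice volume = water volume × ρ_w/ρ_ice = 1.070×10^5 × 1023/908 = 1.2×10^5 km³.

≈ 1.2×10^5 km³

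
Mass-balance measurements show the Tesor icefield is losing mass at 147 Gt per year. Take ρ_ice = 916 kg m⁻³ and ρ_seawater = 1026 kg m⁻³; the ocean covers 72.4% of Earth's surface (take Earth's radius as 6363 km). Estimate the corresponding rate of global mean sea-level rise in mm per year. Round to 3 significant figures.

≈ 0.389 mm/yr

ρ_w = 1026 kg m⁻³. Annual water volume added = 147 Gt / ρ_w = 1.470×10^14 kg / 1026 kg m⁻³ = 1.433×10^11 m³.
Δh per year = 1.433×10^11 / 3.68×10^14 = 3.89×10^-4 m = 0.389 mm.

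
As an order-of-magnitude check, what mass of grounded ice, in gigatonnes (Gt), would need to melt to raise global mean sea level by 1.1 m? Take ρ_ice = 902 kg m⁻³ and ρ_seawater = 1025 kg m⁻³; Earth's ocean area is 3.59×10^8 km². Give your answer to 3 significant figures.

≈ 4.05×10^5 Gt

Required water volume = Δh × A = 1.1 m × 3.59×10^14 m² = 3.949×10^14 m³.
ρ_w = 1025 kg m⁻³, so the mass of water = 3.949×10^14 m³ × 1025 kg m⁻³ = 4.048×10^17 kg = 4.05×10^5 Gt (and the same mass of ice, by conservation).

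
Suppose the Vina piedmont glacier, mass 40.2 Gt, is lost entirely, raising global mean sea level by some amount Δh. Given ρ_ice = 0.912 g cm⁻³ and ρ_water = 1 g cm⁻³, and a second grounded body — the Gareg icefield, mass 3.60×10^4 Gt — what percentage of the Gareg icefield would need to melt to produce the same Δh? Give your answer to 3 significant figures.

Equal sea-level rise means equal mass of meltwater, i.e. equal mass of ice lost.
Ice mass of Vina: 4.020×10^13 kg; ice mass of Gareg: 3.600×10^16 kg.
Fraction required = 4.020×10^13 / 3.600×10^16 = 1.12×10^-3 → 0.112 %.

≈ 0.112 %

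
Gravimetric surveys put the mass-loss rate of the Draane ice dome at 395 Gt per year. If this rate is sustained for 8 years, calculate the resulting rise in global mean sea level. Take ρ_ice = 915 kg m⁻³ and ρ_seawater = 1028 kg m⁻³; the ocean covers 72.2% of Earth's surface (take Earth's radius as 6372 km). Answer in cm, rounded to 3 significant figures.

≈ 0.834 cm

Total mass lost = 395 Gt/yr × 8 yr = 3160 Gt = 3.160×10^15 kg.
ρ_w = 1028 kg m⁻³, so water volume = 3.160×10^15 / 1028 = 3.074×10^12 m³.
Δh = 3.074×10^12 / 3.68×10^14 = 8.34×10^-3 m = 0.834 cm.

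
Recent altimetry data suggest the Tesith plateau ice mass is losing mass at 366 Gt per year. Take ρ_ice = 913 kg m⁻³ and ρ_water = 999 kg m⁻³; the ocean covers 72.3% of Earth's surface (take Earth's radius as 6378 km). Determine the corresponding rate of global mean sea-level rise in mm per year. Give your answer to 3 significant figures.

≈ 0.991 mm/yr

ρ_w = 999 kg m⁻³. Annual water volume added = 366 Gt / ρ_w = 3.660×10^14 kg / 999 kg m⁻³ = 3.664×10^11 m³.
Δh per year = 3.664×10^11 / 3.70×10^14 = 9.91×10^-4 m = 0.991 mm.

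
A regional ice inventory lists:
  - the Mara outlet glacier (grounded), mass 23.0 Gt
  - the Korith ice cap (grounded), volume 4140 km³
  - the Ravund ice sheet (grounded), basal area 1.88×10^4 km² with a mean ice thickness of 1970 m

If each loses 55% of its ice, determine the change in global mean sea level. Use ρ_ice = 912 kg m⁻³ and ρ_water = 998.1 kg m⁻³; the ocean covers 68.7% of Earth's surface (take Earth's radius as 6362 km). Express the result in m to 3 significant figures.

≈ 0.0593 m

Mara: 0.55 × 23.0 Gt = 1.265×10^13 kg; dividing by ρ_w = 998.1 kg m⁻³ gives 1.267×10^10 m³ of water.
Korith: 0.55 × 4140 km³ × (912/998.1) = 2081 km³ of water.
Ravund: ice volume = 1.88×10^4 km² × 1970 m = 3.704×10^4 km³; 0.55 × 3.704×10^4 × (912/998.1) = 1.861×10^4 km³ of water.
Total added water ≈ 2.071×10^13 m³ over 3.49×10^14 m² → Δh = 0.0593 m.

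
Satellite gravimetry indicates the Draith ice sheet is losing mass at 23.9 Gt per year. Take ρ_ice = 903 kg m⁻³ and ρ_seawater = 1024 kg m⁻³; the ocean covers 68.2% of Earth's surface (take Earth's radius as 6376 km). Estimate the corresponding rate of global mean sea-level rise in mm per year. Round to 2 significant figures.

≈ 0.067 mm/yr

ρ_w = 1024 kg m⁻³. Annual water volume added = 23.9 Gt / ρ_w = 2.390×10^13 kg / 1024 kg m⁻³ = 2.334×10^10 m³.
Δh per year = 2.334×10^10 / 3.48×10^14 = 6.70×10^-5 m = 0.067 mm.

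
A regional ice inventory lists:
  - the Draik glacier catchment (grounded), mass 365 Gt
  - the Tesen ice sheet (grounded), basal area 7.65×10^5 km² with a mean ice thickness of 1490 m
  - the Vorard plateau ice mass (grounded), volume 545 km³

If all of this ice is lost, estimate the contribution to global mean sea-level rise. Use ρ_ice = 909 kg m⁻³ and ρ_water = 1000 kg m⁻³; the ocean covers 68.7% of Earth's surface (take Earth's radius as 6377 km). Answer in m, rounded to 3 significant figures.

≈ 2.95 m

Draik: 365 Gt = 3.650×10^14 kg; dividing by ρ_w = 1000 kg m⁻³ gives 3.650×10^11 m³ of water.
Tesen: ice volume = 7.65×10^5 km² × 1490 m = 1.140×10^6 km³; 1.140×10^6 × (909/1000) = 1.036×10^6 km³ of water.
Vorard: 545 km³ × (909/1000) = 495.4 km³ of water.
Total added water ≈ 1.037×10^15 m³ over 3.51×10^14 m² → Δh = 2.95 m.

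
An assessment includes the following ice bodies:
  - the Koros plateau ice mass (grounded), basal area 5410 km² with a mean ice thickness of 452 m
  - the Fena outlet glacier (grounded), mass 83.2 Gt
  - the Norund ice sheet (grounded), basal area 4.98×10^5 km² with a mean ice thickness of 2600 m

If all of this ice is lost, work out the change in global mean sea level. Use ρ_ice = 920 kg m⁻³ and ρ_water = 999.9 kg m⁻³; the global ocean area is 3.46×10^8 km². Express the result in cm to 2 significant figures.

Koros: ice volume = 5410 km² × 452 m = 2445 km³; 2445 × (920/999.9) = 2250 km³ of water.
Fena: 83.2 Gt = 8.320×10^13 kg; dividing by ρ_w = 999.9 kg m⁻³ gives 8.321×10^10 m³ of water.
Norund: ice volume = 4.98×10^5 km² × 2600 m = 1.295×10^6 km³; 1.295×10^6 × (920/999.9) = 1.191×10^6 km³ of water.
Total added water ≈ 1.194×10^15 m³ over 3.46×10^14 m² → Δh = 3.45 m = 340 cm.

≈ 340 cm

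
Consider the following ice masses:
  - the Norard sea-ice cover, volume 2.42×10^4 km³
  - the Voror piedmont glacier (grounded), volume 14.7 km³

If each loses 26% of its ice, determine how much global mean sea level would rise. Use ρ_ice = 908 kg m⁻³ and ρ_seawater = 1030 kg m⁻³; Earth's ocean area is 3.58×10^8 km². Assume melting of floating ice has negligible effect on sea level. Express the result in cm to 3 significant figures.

The Norard sea-ice cover is floating and already displaces its own weight of water, so its melt adds essentially nothing to sea level.
Voror: 0.26 × 14.7 km³ × (908/1030) = 3.369 km³ of water.
Total added water ≈ 3.369×10^9 m³ over 3.58×10^14 m² → Δh = 9.41×10^-6 m = 9.41×10^-4 cm.

≈ 9.41×10^-4 cm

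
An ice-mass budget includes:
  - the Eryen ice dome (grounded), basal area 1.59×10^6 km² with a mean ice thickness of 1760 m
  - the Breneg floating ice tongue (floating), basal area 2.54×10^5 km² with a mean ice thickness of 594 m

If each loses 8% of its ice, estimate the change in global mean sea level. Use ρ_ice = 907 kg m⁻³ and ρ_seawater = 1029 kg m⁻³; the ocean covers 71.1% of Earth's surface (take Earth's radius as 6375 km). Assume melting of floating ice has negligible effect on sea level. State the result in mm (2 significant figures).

≈ 540 mm

Eryen: ice volume = 1.59×10^6 km² × 1760 m = 2.798×10^6 km³; 0.08 × 2.798×10^6 × (907/1029) = 1.973×10^5 km³ of water.
The Breneg floating ice tongue is floating and already displaces its own weight of water, so its melt adds essentially nothing to sea level.
Total added water ≈ 1.973×10^14 m³ over 3.63×10^14 m² → Δh = 0.543 m = 540 mm.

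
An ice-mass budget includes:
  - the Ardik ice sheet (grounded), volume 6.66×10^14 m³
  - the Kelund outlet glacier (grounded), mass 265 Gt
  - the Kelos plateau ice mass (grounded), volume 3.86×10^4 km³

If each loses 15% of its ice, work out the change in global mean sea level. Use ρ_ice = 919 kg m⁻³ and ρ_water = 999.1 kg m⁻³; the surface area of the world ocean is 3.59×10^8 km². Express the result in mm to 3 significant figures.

Ardik: 0.15 × 6.66×10^14 m³ × (919/999.1) = 9.189×10^13 m³ of water.
Kelund: 0.15 × 265 Gt = 3.975×10^13 kg; dividing by ρ_w = 999.1 kg m⁻³ gives 3.979×10^10 m³ of water.
Kelos: 0.15 × 3.86×10^4 km³ × (919/999.1) = 5326 km³ of water.
Total added water ≈ 9.726×10^13 m³ over 3.59×10^14 m² → Δh = 0.271 m = 271 mm.

≈ 271 mm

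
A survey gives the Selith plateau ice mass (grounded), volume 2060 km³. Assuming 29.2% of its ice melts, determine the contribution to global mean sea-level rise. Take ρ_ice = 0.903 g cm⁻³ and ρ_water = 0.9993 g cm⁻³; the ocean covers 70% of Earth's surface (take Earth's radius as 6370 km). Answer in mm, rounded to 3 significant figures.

Selith: 0.292 × 2060 km³ × (903/999.3) = 543.6 km³ of water.
Spread over 3.57×10^14 m² of ocean, Δh = 5.436×10^11 / 3.57×10^14 = 1.52×10^-3 m = 1.52 mm.

≈ 1.52 mm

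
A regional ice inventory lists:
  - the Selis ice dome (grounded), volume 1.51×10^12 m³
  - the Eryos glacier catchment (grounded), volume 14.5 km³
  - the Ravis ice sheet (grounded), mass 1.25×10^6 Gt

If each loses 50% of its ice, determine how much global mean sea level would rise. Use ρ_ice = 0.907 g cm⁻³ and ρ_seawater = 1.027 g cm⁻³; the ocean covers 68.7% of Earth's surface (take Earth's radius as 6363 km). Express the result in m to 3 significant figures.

Selis: 0.5 × 1.51×10^12 m³ × (907/1027) = 6.668×10^11 m³ of water.
Eryos: 0.5 × 14.5 km³ × (907/1027) = 6.403 km³ of water.
Ravis: 0.5 × 1.25×10^6 Gt = 6.250×10^17 kg; dividing by ρ_w = 1.027 g cm⁻³ = 1027 kg m⁻³ gives 6.086×10^14 m³ of water.
Total added water ≈ 6.092×10^14 m³ over 3.50×10^14 m² → Δh = 1.74 m.

≈ 1.74 m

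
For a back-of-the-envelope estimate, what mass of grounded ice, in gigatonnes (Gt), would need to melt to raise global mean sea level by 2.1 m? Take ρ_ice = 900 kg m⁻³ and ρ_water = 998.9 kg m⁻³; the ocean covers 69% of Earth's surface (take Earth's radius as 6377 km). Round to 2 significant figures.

Required water volume = Δh × A = 2.1 m × 3.53×10^14 m² = 7.405×10^14 m³.
ρ_w = 998.9 kg m⁻³, so the mass of water = 7.405×10^14 m³ × 998.9 kg m⁻³ = 7.397×10^17 kg = 7.4×10^5 Gt (and the same mass of ice, by conservation).

≈ 7.4×10^5 Gt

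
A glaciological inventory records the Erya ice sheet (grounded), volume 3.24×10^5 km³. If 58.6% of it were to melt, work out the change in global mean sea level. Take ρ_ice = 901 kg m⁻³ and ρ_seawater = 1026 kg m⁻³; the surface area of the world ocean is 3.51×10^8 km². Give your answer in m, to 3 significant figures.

Erya: 0.586 × 3.24×10^5 km³ × (901/1026) = 1.667×10^5 km³ of water.
Spread over 3.51×10^14 m² of ocean, Δh = 1.667×10^14 / 3.51×10^14 = 0.475 m.

≈ 0.475 m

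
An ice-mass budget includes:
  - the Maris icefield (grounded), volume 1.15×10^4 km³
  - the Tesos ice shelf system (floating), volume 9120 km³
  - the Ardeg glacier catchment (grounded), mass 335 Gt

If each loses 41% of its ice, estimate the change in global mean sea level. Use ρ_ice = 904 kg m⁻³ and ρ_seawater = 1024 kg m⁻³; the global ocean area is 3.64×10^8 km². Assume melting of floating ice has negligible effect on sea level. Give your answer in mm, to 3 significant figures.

≈ 11.8 mm

Maris: 0.41 × 1.15×10^4 km³ × (904/1024) = 4162 km³ of water.
The Tesos ice shelf system is floating and already displaces its own weight of water, so its melt adds essentially nothing to sea level.
Ardeg: 0.41 × 335 Gt = 1.374×10^14 kg; dividing by ρ_w = 1024 kg m⁻³ gives 1.341×10^11 m³ of water.
Total added water ≈ 4.297×10^12 m³ over 3.64×10^14 m² → Δh = 0.0118 m = 11.8 mm.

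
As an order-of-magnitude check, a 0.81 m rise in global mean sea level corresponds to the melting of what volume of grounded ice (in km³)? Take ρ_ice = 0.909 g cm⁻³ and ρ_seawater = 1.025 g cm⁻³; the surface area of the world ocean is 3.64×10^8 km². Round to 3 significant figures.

Required water volume = Δh × A = 0.81 m × 3.64×10^14 m² = 2.948×10^14 m³ = 2.948×10^5 km³.
Ice volume = water volume × ρ_w/ρ_ice = 2.948×10^5 × 1025/909 = 3.32×10^5 km³.

≈ 3.32×10^5 km³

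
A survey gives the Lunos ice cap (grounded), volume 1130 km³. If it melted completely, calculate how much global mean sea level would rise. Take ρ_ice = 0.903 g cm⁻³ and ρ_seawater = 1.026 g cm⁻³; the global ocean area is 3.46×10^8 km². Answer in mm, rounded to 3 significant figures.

≈ 2.87 mm

Lunos: 1130 km³ × (903/1026) = 994.5 km³ of water.
Spread over 3.46×10^14 m² of ocean, Δh = 9.945×10^11 / 3.46×10^14 = 2.87×10^-3 m = 2.87 mm.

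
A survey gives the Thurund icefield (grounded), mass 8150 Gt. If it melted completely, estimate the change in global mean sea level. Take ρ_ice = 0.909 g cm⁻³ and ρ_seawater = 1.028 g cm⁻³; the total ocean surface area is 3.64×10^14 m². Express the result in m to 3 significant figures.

Thurund: 8150 Gt = 8.150×10^15 kg; dividing by ρ_w = 1.028 g cm⁻³ = 1028 kg m⁻³ gives 7.928×10^12 m³ of water.
Spread over 3.64×10^14 m² of ocean, Δh = 7.928×10^12 / 3.64×10^14 = 0.0218 m.

≈ 0.0218 m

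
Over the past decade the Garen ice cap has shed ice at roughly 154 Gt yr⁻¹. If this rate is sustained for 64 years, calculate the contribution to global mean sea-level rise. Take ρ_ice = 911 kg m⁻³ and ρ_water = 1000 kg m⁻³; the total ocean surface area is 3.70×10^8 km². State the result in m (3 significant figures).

Total mass lost = 154 Gt/yr × 64 yr = 9856 Gt = 9.856×10^15 kg.
ρ_w = 1000 kg m⁻³, so water volume = 9.856×10^15 / 1000 = 9.856×10^12 m³.
Δh = 9.856×10^12 / 3.70×10^14 = 0.0266 m.

≈ 0.0266 m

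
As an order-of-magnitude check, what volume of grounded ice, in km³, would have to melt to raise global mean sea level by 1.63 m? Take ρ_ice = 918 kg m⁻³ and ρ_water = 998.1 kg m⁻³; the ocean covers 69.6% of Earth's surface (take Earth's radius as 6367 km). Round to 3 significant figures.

≈ 6.28×10^5 km³

Required water volume = Δh × A = 1.63 m × 3.55×10^14 m² = 5.779×10^14 m³ = 5.779×10^5 km³.
Ice volume = water volume × ρ_w/ρ_ice = 5.779×10^5 × 998.1/918 = 6.28×10^5 km³.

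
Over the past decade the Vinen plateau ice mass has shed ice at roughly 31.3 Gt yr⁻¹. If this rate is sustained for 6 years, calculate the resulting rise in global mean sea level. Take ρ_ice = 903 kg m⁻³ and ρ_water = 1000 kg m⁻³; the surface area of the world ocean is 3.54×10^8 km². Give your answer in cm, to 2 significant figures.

≈ 0.053 cm

Total mass lost = 31.3 Gt/yr × 6 yr = 187.8 Gt = 1.878×10^14 kg.
ρ_w = 1000 kg m⁻³, so water volume = 1.878×10^14 / 1000 = 1.878×10^11 m³.
Δh = 1.878×10^11 / 3.54×10^14 = 5.31×10^-4 m = 0.053 cm.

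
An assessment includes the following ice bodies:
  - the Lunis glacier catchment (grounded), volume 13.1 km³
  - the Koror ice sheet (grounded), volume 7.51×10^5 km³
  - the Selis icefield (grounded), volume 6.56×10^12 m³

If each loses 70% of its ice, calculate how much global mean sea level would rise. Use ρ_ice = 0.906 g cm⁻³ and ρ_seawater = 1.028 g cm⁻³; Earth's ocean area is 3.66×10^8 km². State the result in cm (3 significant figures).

≈ 128 cm

Lunis: 0.7 × 13.1 km³ × (906/1028) = 8.082 km³ of water.
Koror: 0.7 × 7.51×10^5 km³ × (906/1028) = 4.633×10^5 km³ of water.
Selis: 0.7 × 6.56×10^12 m³ × (906/1028) = 4.047×10^12 m³ of water.
Total added water ≈ 4.674×10^14 m³ over 3.66×10^14 m² → Δh = 1.28 m = 128 cm.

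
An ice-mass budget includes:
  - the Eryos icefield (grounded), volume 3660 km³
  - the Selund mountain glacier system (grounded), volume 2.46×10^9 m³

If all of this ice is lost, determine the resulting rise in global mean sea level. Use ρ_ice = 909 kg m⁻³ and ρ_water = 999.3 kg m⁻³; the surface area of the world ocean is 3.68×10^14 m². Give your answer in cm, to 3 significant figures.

Eryos: 3660 km³ × (909/999.3) = 3329 km³ of water.
Selund: 2.46×10^9 m³ × (909/999.3) = 2.238×10^9 m³ of water.
Total added water ≈ 3.332×10^12 m³ over 3.68×10^14 m² → Δh = 9.05×10^-3 m = 0.905 cm.

≈ 0.905 cm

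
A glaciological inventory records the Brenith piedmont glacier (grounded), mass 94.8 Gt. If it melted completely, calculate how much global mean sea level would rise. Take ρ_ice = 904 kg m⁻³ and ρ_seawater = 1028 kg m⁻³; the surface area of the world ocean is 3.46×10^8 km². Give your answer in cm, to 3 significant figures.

≈ 0.0267 cm

Brenith: 94.8 Gt = 9.480×10^13 kg; dividing by ρ_w = 1028 kg m⁻³ gives 9.222×10^10 m³ of water.
Spread over 3.46×10^14 m² of ocean, Δh = 9.222×10^10 / 3.46×10^14 = 2.67×10^-4 m = 0.0267 cm.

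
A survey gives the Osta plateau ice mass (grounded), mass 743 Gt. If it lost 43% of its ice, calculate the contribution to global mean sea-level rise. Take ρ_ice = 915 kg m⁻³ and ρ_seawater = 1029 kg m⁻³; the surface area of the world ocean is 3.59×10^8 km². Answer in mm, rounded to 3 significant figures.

Osta: 0.43 × 743 Gt = 3.195×10^14 kg; dividing by ρ_w = 1029 kg m⁻³ gives 3.105×10^11 m³ of water.
Spread over 3.59×10^14 m² of ocean, Δh = 3.105×10^11 / 3.59×10^14 = 8.65×10^-4 m = 0.865 mm.

≈ 0.865 mm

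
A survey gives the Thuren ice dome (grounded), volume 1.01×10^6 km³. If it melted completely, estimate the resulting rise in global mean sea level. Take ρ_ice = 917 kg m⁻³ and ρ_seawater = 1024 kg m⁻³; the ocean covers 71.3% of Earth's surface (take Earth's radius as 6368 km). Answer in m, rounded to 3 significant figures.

Thuren: 1.01×10^6 km³ × (917/1024) = 9.045×10^5 km³ of water.
Spread over 3.63×10^14 m² of ocean, Δh = 9.045×10^14 / 3.63×10^14 = 2.49 m.

≈ 2.49 m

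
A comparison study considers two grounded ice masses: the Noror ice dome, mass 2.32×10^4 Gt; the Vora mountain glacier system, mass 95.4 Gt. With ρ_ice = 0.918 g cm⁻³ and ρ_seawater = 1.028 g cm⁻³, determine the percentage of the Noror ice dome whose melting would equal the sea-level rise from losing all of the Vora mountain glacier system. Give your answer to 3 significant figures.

Equal sea-level rise means equal mass of meltwater, i.e. equal mass of ice lost.
Ice mass of Vora: 9.540×10^13 kg; ice mass of Noror: 2.320×10^16 kg.
Fraction required = 9.540×10^13 / 2.320×10^16 = 4.11×10^-3 → 0.411 %.

≈ 0.411 %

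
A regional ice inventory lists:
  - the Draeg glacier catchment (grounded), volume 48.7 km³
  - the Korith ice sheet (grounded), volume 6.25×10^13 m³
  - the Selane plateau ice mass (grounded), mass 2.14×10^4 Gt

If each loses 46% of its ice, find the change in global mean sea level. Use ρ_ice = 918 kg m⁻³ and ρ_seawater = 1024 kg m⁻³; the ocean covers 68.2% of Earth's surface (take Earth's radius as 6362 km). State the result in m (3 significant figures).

Draeg: 0.46 × 48.7 km³ × (918/1024) = 20.08 km³ of water.
Korith: 0.46 × 6.25×10^13 m³ × (918/1024) = 2.577×10^13 m³ of water.
Selane: 0.46 × 2.14×10^4 Gt = 9.844×10^15 kg; dividing by ρ_w = 1024 kg m⁻³ gives 9.613×10^12 m³ of water.
Total added water ≈ 3.541×10^13 m³ over 3.47×10^14 m² → Δh = 0.102 m.

≈ 0.102 m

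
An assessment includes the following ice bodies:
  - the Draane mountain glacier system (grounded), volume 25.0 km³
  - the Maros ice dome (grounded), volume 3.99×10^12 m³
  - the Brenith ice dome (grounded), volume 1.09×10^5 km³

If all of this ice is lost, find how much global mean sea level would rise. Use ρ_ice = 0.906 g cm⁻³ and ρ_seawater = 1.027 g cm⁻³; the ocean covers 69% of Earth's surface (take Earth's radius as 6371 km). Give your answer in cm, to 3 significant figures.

Draane: 25.0 km³ × (906/1027) = 22.05 km³ of water.
Maros: 3.99×10^12 m³ × (906/1027) = 3.520×10^12 m³ of water.
Brenith: 1.09×10^5 km³ × (906/1027) = 9.616×10^4 km³ of water.
Total added water ≈ 9.970×10^13 m³ over 3.52×10^14 m² → Δh = 0.283 m = 28.3 cm.

≈ 28.3 cm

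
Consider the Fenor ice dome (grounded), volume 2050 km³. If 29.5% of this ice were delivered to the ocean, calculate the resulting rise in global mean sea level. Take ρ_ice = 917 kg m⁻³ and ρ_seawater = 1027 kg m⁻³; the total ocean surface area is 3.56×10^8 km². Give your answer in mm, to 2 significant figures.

≈ 1.5 mm

Fenor: 0.295 × 2050 km³ × (917/1027) = 540.0 km³ of water.
Spread over 3.56×10^14 m² of ocean, Δh = 5.400×10^11 / 3.56×10^14 = 1.52×10^-3 m = 1.5 mm.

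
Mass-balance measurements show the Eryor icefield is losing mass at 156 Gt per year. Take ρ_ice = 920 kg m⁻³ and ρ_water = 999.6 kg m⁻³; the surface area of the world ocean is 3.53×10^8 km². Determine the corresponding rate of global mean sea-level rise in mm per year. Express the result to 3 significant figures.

≈ 0.442 mm/yr

ρ_w = 999.6 kg m⁻³. Annual water volume added = 156 Gt / ρ_w = 1.560×10^14 kg / 999.6 kg m⁻³ = 1.561×10^11 m³.
Δh per year = 1.561×10^11 / 3.53×10^14 = 4.42×10^-4 m = 0.442 mm.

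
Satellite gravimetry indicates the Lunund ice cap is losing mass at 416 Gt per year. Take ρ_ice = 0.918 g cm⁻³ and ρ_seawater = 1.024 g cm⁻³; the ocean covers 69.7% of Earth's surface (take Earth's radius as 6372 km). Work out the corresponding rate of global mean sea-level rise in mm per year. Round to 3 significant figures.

≈ 1.14 mm/yr

ρ_w = 1.024 g cm⁻³ = 1024 kg m⁻³. Annual water volume added = 416 Gt / ρ_w = 4.160×10^14 kg / 1024 kg m⁻³ = 4.062×10^11 m³.
Δh per year = 4.062×10^11 / 3.56×10^14 = 1.14×10^-3 m = 1.14 mm.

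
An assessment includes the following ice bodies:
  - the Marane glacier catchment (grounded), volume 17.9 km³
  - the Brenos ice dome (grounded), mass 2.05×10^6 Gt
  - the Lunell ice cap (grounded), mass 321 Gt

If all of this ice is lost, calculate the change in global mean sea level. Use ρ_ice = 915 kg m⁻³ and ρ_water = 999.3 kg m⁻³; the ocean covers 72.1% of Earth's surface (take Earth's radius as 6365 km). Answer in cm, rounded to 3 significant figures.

≈ 559 cm

Marane: 17.9 km³ × (915/999.3) = 16.39 km³ of water.
Brenos: 2.05×10^6 Gt = 2.050×10^18 kg; dividing by ρ_w = 999.3 kg m⁻³ gives 2.051×10^15 m³ of water.
Lunell: 321 Gt = 3.210×10^14 kg; dividing by ρ_w = 999.3 kg m⁻³ gives 3.212×10^11 m³ of water.
Total added water ≈ 2.052×10^15 m³ over 3.67×10^14 m² → Δh = 5.59 m = 559 cm.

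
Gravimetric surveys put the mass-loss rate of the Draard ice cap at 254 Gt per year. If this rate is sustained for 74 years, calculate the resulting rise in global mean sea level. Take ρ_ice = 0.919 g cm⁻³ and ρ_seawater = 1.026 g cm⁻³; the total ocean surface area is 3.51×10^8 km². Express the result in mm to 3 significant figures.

≈ 52.2 mm

Total mass lost = 254 Gt/yr × 74 yr = 1.880×10^4 Gt = 1.880×10^16 kg.
ρ_w = 1.026 g cm⁻³ = 1026 kg m⁻³, so water volume = 1.880×10^16 / 1026 = 1.832×10^13 m³.
Δh = 1.832×10^13 / 3.51×10^14 = 0.0522 m = 52.2 mm.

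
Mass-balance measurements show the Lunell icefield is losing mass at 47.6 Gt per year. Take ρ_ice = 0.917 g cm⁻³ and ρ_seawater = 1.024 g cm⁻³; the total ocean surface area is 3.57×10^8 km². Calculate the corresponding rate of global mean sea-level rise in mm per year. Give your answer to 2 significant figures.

ρ_w = 1.024 g cm⁻³ = 1024 kg m⁻³. Annual water volume added = 47.6 Gt / ρ_w = 4.760×10^13 kg / 1024 kg m⁻³ = 4.648×10^10 m³.
Δh per year = 4.648×10^10 / 3.57×10^14 = 1.30×10^-4 m = 0.13 mm.

≈ 0.13 mm/yr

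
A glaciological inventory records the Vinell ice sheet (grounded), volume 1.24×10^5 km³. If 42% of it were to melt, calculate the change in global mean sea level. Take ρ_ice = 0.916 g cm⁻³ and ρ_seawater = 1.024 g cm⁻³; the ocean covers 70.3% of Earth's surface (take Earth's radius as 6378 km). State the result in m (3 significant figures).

≈ 0.130 m

Vinell: 0.42 × 1.24×10^5 km³ × (916/1024) = 4.659×10^4 km³ of water.
Spread over 3.59×10^14 m² of ocean, Δh = 4.659×10^13 / 3.59×10^14 = 0.130 m.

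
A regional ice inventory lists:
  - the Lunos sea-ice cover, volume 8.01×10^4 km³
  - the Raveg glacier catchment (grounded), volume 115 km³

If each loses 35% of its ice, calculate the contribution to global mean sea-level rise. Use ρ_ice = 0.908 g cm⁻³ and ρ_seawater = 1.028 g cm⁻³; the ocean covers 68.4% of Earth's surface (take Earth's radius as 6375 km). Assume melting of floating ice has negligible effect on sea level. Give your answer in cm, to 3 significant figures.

≈ 0.0102 cm

The Lunos sea-ice cover is floating and already displaces its own weight of water, so its melt adds essentially nothing to sea level.
Raveg: 0.35 × 115 km³ × (908/1028) = 35.55 km³ of water.
Total added water ≈ 3.555×10^10 m³ over 3.49×10^14 m² → Δh = 1.02×10^-4 m = 0.0102 cm.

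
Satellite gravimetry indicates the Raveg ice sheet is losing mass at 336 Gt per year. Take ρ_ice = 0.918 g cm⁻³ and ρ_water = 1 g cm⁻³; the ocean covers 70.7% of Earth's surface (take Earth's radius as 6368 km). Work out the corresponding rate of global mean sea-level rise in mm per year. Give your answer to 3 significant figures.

ρ_w = 1 g cm⁻³ = 1000 kg m⁻³. Annual water volume added = 336 Gt / ρ_w = 3.360×10^14 kg / 1000 kg m⁻³ = 3.360×10^11 m³.
Δh per year = 3.360×10^11 / 3.60×10^14 = 9.33×10^-4 m = 0.933 mm.

≈ 0.933 mm/yr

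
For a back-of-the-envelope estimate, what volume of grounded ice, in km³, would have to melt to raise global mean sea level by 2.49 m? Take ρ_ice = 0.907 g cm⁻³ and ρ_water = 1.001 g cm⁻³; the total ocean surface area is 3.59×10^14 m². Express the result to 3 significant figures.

≈ 9.87×10^5 km³

Required water volume = Δh × A = 2.49 m × 3.59×10^14 m² = 8.939×10^14 m³ = 8.939×10^5 km³.
Ice volume = water volume × ρ_w/ρ_ice = 8.939×10^5 × 1001/907 = 9.87×10^5 km³.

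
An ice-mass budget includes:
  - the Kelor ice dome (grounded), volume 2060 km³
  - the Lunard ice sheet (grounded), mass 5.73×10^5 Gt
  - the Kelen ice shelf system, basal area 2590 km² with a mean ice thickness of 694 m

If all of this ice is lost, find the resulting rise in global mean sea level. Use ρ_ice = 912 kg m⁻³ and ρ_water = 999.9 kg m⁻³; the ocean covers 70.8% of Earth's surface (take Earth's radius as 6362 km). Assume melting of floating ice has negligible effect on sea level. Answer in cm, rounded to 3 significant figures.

Kelor: 2060 km³ × (912/999.9) = 1879 km³ of water.
Lunard: 5.73×10^5 Gt = 5.730×10^17 kg; dividing by ρ_w = 999.9 kg m⁻³ gives 5.731×10^14 m³ of water.
The Kelen ice shelf system is floating and already displaces its own weight of water, so its melt adds essentially nothing to sea level.
Total added water ≈ 5.749×10^14 m³ over 3.60×10^14 m² → Δh = 1.60 m = 160 cm.

≈ 160 cm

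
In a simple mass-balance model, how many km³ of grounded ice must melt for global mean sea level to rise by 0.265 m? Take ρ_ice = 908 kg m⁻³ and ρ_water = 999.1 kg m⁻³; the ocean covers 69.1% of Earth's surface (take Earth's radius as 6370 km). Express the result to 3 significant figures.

Required water volume = Δh × A = 0.265 m × 3.52×10^14 m² = 9.337×10^13 m³ = 9.337×10^4 km³.
Ice volume = water volume × ρ_w/ρ_ice = 9.337×10^4 × 999.1/908 = 1.03×10^5 km³.

≈ 1.03×10^5 km³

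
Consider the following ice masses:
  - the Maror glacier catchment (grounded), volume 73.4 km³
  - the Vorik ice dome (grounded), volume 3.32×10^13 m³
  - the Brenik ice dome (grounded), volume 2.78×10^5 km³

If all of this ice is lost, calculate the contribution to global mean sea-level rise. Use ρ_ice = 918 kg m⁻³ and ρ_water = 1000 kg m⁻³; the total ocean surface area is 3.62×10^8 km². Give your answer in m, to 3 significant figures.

≈ 0.789 m

Maror: 73.4 km³ × (918/1000) = 67.38 km³ of water.
Vorik: 3.32×10^13 m³ × (918/1000) = 3.048×10^13 m³ of water.
Brenik: 2.78×10^5 km³ × (918/1000) = 2.552×10^5 km³ of water.
Total added water ≈ 2.857×10^14 m³ over 3.62×10^14 m² → Δh = 0.789 m.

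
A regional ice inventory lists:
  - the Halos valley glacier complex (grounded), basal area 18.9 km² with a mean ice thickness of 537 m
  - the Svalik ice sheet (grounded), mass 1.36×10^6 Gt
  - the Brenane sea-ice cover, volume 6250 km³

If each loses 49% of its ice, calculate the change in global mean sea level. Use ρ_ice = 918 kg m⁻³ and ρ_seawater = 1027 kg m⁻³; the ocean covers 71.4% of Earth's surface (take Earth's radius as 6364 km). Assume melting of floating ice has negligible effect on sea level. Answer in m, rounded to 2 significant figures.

≈ 1.8 m

Halos: ice volume = 18.9 km² × 537 m = 10.15 km³; 0.49 × 10.15 × (918/1027) = 4.445 km³ of water.
Svalik: 0.49 × 1.36×10^6 Gt = 6.664×10^17 kg; dividing by ρ_w = 1027 kg m⁻³ gives 6.489×10^14 m³ of water.
The Brenane sea-ice cover is floating and already displaces its own weight of water, so its melt adds essentially nothing to sea level.
Total added water ≈ 6.489×10^14 m³ over 3.63×10^14 m² → Δh = 1.79 m.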